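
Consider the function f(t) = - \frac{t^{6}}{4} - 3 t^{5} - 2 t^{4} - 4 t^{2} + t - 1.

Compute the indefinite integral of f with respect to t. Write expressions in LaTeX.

Integrate term by term and add the pieces.
Check: d/dt[- \frac{t^{7}}{28} - \frac{t^{6}}{2} - \frac{2 t^{5}}{5} - \frac{4 t^{3}}{3} + \frac{t^{2}}{2} - t] = - \frac{t^{6}}{4} - 3 t^{5} - 2 t^{4} - 4 t^{2} + t - 1 = f(t).

F(t) = - \frac{t^{7}}{28} - \frac{t^{6}}{2} - \frac{2 t^{5}}{5} - \frac{4 t^{3}}{3} + \frac{t^{2}}{2} - t + C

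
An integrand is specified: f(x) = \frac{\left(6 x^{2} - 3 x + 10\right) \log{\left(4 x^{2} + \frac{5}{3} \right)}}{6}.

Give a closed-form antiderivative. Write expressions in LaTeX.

An antiderivative is F(x) = \frac{144 x^{3} \log{\left(4 x^{2} + \frac{5}{3} \right)} - 96 x^{3} - 108 x^{2} \log{\left(4 x^{2} + \frac{5}{3} \right)} + 108 x^{2} + 720 x \log{\left(4 x^{2} + \frac{5}{3} \right)} - 1320 x - 45 \log{\left(x^{2} + \frac{5}{12} \right)} + 220 \sqrt{15} \operatorname{atan}{\left(\frac{2 \sqrt{15} x}{5} \right)}}{432}.

Differentiate the proposed F(x) back; it has to land on f(x) exactly.
Check: d/dx[\frac{144 x^{3} \log{\left(4 x^{2} + \frac{5}{3} \right)} - 96 x^{3} - 108 x^{2} \log{\left(4 x^{2} + \frac{5}{3} \right)} + 108 x^{2} + 720 x \log{\left(4 x^{2} + \frac{5}{3} \right)} - 1320 x - 45 \log{\left(x^{2} + \frac{5}{12} \right)} + 220 \sqrt{15} \operatorname{atan}{\left(\frac{2 \sqrt{15} x}{5} \right)}}{432}] = x^{2} \log{\left(4 x^{2} + \frac{5}{3} \right)} - \frac{x \log{\left(4 x^{2} + \frac{5}{3} \right)}}{2} + \frac{5 \log{\left(4 x^{2} + \frac{5}{3} \right)}}{3}, which equals f(x).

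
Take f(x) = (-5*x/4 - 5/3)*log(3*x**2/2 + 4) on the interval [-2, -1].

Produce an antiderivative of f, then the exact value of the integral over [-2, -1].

An antiderivative F(x) passes only if d/dx[F] lands on f(x) exactly.
F(x) = -5*x**2*log(3*x**2/2 + 4)/8 + 5*x**2/8 - 5*x*log(3*x**2/2 + 4)/3 + 10*x/3 - 5*log(x**2 + 8/3)/3 - 20*sqrt(6)*atan(sqrt(6)*x/4)/9 is an antiderivative of f.
Check: d/dx[-5*x**2*log(3*x**2/2 + 4)/8 + 5*x**2/8 - 5*x*log(3*x**2/2 + 4)/3 + 10*x/3 - 5*log(x**2 + 8/3)/3 - 20*sqrt(6)*atan(sqrt(6)*x/4)/9] = -5*x*log(3*x**2/2 + 4)/4 - 5*log(3*x**2/2 + 4)/3, which equals f(x).
F(-1) = -65/24 - 5*log(11/3)/3 + 25*log(11/2)/24 + 20*sqrt(6)*atan(sqrt(6)/4)/9; F(-2) = -25/6 - 5*log(20/3)/3 + 5*log(10)/6 + 20*sqrt(6)*atan(sqrt(6)/2)/9.
Integral = F(-1) - F(-2) = -20*sqrt(6)*atan(sqrt(6)/2)/9 - 5*log(11/3)/3 - 5*log(10)/6 + 35/24 + 25*log(11/2)/24 + 20*sqrt(6)*atan(sqrt(6)/4)/9 + 5*log(20/3)/3.

Antiderivative: F(x) = -5*x**2*log(3*x**2/2 + 4)/8 + 5*x**2/8 - 5*x*log(3*x**2/2 + 4)/3 + 10*x/3 - 5*log(x**2 + 8/3)/3 - 20*sqrt(6)*atan(sqrt(6)*x/4)/9; value = -20*sqrt(6)*atan(sqrt(6)/2)/9 - 5*log(11/3)/3 - 5*log(10)/6 + 35/24 + 25*log(11/2)/24 + 20*sqrt(6)*atan(sqrt(6)/4)/9 + 5*log(20/3)/3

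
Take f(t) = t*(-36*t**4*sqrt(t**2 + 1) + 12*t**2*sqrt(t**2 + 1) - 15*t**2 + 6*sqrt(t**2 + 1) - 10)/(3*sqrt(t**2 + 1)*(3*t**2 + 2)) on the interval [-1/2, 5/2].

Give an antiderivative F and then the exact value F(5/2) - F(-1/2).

An antiderivative F(t) passes only if d/dt[F] lands on f(t) exactly.
F(t) = -(12*t**4 - 24*t**2 + 20*sqrt(t**2 + 1) + 12*log(t**2 + 2/3) - 3)/12 is an antiderivative of f.
Check: d/dt[-(12*t**4 - 24*t**2 + 20*sqrt(t**2 + 1) + 12*log(t**2 + 2/3) - 3)/12] = (-36*t**5*sqrt(t**2 + 1) + 12*t**3*sqrt(t**2 + 1) - 15*t**3 + 6*t*sqrt(t**2 + 1) - 10*t)/(9*t**2*sqrt(t**2 + 1) + 6*sqrt(t**2 + 1)), which equals f(t).
F(5/2) = -421/16 - 5*sqrt(29)/6 - log(83/12); F(-1/2) = -5*sqrt(5)/6 - log(11/12) + 11/16.
Integral = F(5/2) - F(-1/2) = -27 - 5*sqrt(29)/6 - log(83/12) + log(11/12) + 5*sqrt(5)/6.

Antiderivative: F(t) = -(12*t**4 - 24*t**2 + 20*sqrt(t**2 + 1) + 12*log(t**2 + 2/3) - 3)/12; value = -27 - 5*sqrt(29)/6 - log(83/12) + log(11/12) + 5*sqrt(5)/6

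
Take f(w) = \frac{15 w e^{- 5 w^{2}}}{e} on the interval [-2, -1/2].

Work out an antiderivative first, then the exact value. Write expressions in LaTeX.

f matches the chain-rule pattern g'(h)*h' with inner function h(w) = - 5 w^{2} - 1; substituting u = h(w) collapses the integral.
F(w) = - \frac{3 e^{- 5 w^{2} - 1}}{2} is an antiderivative of f.
Check: d/dw[- \frac{3 e^{- 5 w^{2} - 1}}{2}] = \frac{15 w e^{- 5 w^{2}}}{e} = f(w).
F(-1/2) = - \frac{3}{2 e^{\frac{9}{4}}}; F(-2) = - \frac{3}{2 e^{21}}.
Integral = F(-1/2) - F(-2) = - \frac{3}{2 e^{\frac{9}{4}}} + \frac{3}{2 e^{21}}.

Antiderivative: F(w) = - \frac{3 e^{- 5 w^{2} - 1}}{2}; value = - \frac{3}{2 e^{\frac{9}{4}}} + \frac{3}{2 e^{21}}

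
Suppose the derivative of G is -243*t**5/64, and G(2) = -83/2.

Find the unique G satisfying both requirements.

For G(t) to be correct, d/dt[G] must agree with the stated G'(t) identically.
A general antiderivative is -81*t**6/128 + C.
The condition gives C = -83/2 - (-81/2) = -1.
So G(t) = -(81*t**6 + 128)/128.
Check: d/dt[-(81*t**6 + 128)/128] = -243*t**5/64 = G'(t).

G(t) = -(81*t**6 + 128)/128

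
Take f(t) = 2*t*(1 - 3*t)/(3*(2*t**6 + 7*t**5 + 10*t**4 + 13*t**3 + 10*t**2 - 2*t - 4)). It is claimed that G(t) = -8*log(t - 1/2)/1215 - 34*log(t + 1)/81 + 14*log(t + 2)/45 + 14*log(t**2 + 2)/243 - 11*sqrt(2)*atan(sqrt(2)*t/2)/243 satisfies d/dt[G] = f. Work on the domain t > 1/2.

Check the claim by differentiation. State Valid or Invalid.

Invalid: d/dt[G] - f = -8/(27*t**2 + 54*t + 27), which is not 0.

d/dt[G] = (-16*t**3 - 8*t**2 - 62*t + 32)/(54*t**5 + 135*t**4 + 135*t**3 + 216*t**2 + 54*t - 108)
d/dt[G] - f(t) = -8/(27*t**2 + 54*t + 27) != 0.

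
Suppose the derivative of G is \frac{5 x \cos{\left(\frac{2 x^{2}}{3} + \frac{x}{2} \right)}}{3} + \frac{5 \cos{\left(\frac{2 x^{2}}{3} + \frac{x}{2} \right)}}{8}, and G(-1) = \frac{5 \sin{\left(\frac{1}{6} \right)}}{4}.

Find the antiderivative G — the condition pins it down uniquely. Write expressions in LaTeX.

G(x) = \frac{5 \sin{\left(\frac{2 x^{2}}{3} + \frac{x}{2} \right)}}{4}

G'(x) matches the chain-rule pattern g'(h)*h' with inner function h(x) = \frac{2 x^{2}}{3} + \frac{x}{2}; substituting u = h(x) collapses the integral.
A general antiderivative is \frac{5 \sin{\left(\frac{2 x^{2}}{3} + \frac{x}{2} \right)}}{4} + C.
The condition gives C = \frac{5 \sin{\left(\frac{1}{6} \right)}}{4} - (\frac{5 \sin{\left(\frac{1}{6} \right)}}{4}) = 0.
So G(x) = \frac{5 \sin{\left(\frac{2 x^{2}}{3} + \frac{x}{2} \right)}}{4}.
Check: d/dx[\frac{5 \sin{\left(\frac{2 x^{2}}{3} + \frac{x}{2} \right)}}{4}] = \frac{5 x \cos{\left(\frac{2 x^{2}}{3} + \frac{x}{2} \right)}}{3} + \frac{5 \cos{\left(\frac{2 x^{2}}{3} + \frac{x}{2} \right)}}{8} = G'(x).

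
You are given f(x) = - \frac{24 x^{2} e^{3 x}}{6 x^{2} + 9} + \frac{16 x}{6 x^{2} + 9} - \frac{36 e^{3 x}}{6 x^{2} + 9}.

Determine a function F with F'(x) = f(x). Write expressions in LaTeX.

The integrand splits into summands that can be handled one at a time.
Check: d/dx[\frac{4 \left(- e^{3 x} + \log{\left(x^{2} + \frac{3}{2} \right)}\right)}{3}] = \frac{- 24 x^{2} e^{3 x} + 16 x - 36 e^{3 x}}{6 x^{2} + 9}, which equals f(x).

An antiderivative is F(x) = \frac{4 \left(- e^{3 x} + \log{\left(x^{2} + \frac{3}{2} \right)}\right)}{3}.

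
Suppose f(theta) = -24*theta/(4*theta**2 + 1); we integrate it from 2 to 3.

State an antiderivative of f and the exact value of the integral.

Antiderivative: F(theta) = -3*log(4*theta**2 + 1); value = -3*log(37) + 3*log(17)

f matches the chain-rule pattern g'(h)*h' with inner function h(theta) = 4*theta**2 + 1; substituting u = h(theta) collapses the integral.
F(theta) = -3*log(4*theta**2 + 1) is an antiderivative of f.
Check: d/dtheta[-3*log(4*theta**2 + 1)] = -24*theta/(4*theta**2 + 1) = f(theta).
F(3) = -3*log(37); F(2) = -3*log(17).
Integral = F(3) - F(2) = -3*log(37) + 3*log(17).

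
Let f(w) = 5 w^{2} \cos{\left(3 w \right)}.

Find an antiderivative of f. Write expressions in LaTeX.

Any candidate F(w) must reproduce f(w) exactly when differentiated.
Check: d/dw[\frac{5 \left(9 w^{2} \sin{\left(3 w \right)} + 6 w \cos{\left(3 w \right)} - 2 \sin{\left(3 w \right)}\right)}{27}] = 5 w^{2} \cos{\left(3 w \right)} = f(w).

An antiderivative is F(w) = \frac{5 \left(9 w^{2} \sin{\left(3 w \right)} + 6 w \cos{\left(3 w \right)} - 2 \sin{\left(3 w \right)}\right)}{27}.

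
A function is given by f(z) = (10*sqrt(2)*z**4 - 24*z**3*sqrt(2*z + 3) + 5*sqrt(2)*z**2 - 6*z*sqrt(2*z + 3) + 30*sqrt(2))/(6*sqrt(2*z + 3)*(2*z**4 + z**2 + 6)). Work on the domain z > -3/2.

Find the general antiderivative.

Whatever form F(z) takes, F'(z) = f(z) is non-negotiable.
Check: d/dz[(5*sqrt(2)*sqrt(2*z + 3) - 3*log(z**4 + z**2/2 + 3))/6] = (10*sqrt(2)*z**4 - 24*z**3*sqrt(2*z + 3) + 5*sqrt(2)*z**2 - 6*z*sqrt(2*z + 3) + 30*sqrt(2))/(12*z**4*sqrt(2*z + 3) + 6*z**2*sqrt(2*z + 3) + 36*sqrt(2*z + 3)), which equals f(z).

F(z) = (5*sqrt(2)*sqrt(2*z + 3) - 3*log(z**4 + z**2/2 + 3))/6 + C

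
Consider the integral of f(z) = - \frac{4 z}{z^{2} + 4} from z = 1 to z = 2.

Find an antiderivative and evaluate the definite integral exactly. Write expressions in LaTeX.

Antiderivative: F(z) = - 2 \log{\left(z^{2} + 4 \right)}; value = - 2 \log{\left(8 \right)} + 2 \log{\left(5 \right)}

f matches the chain-rule pattern g'(h)*h' with inner function h(z) = z^{2} + 4; substituting u = h(z) collapses the integral.
F(z) = - 2 \log{\left(z^{2} + 4 \right)} is an antiderivative of f.
Check: d/dz[- 2 \log{\left(z^{2} + 4 \right)}] = - \frac{4 z}{z^{2} + 4} = f(z).
F(2) = - 2 \log{\left(8 \right)}; F(1) = - 2 \log{\left(5 \right)}.
Integral = F(2) - F(1) = - 2 \log{\left(8 \right)} + 2 \log{\left(5 \right)}.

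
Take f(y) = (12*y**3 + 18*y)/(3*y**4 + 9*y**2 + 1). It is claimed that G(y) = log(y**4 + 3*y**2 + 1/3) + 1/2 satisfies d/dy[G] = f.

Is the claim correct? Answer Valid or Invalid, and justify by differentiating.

d/dy[G] = (12*y**3 + 18*y)/(3*y**4 + 9*y**2 + 1)
This equals f(y) exactly, so the claim holds.

Valid - differentiating G returns exactly f.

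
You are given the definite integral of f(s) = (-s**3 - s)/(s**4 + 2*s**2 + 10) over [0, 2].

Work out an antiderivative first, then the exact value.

Antiderivative: F(s) = -log(s**4/2 + s**2 + 5)/4; value = -log(17)/4 + log(5)/4

f matches the chain-rule pattern g'(h)*h' with inner function h(s) = s**4/2 + s**2 + 5; substituting u = h(s) collapses the integral.
F(s) = -log(s**4/2 + s**2 + 5)/4 is an antiderivative of f.
Check: d/ds[-log(s**4/2 + s**2 + 5)/4] = (-s**3 - s)/(s**4 + 2*s**2 + 10) = f(s).
F(2) = -log(17)/4; F(0) = -log(5)/4.
Integral = F(2) - F(0) = -log(17)/4 + log(5)/4.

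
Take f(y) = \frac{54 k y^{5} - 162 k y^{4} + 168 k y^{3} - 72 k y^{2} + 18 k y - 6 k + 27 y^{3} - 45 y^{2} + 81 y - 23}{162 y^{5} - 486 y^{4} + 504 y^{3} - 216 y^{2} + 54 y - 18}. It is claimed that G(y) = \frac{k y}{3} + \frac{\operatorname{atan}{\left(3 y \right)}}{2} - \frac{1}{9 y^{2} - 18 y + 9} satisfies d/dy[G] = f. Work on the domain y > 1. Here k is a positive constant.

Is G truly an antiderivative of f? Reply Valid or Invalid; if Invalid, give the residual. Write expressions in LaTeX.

d/dy[G] = \frac{54 k y^{5} - 162 k y^{4} + 168 k y^{3} - 72 k y^{2} + 18 k y - 6 k + 27 y^{3} - 45 y^{2} + 81 y - 23}{162 y^{5} - 486 y^{4} + 504 y^{3} - 216 y^{2} + 54 y - 18}
This equals f(y) exactly, so the claim holds.

Valid. The derivative of G reproduces f.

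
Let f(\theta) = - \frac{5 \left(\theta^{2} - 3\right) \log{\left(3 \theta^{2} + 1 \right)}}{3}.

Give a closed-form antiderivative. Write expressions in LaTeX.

A candidate is checked by its d/d\theta: the result must match f(\theta).
Check: d/d\theta[- \frac{5 \theta^{3} \log{\left(3 \theta^{2} + 1 \right)}}{9} + \frac{10 \theta^{3}}{27} + 5 \theta \log{\left(3 \theta^{2} + 1 \right)} - \frac{280 \theta}{27} + \frac{280 \sqrt{3} \operatorname{atan}{\left(\sqrt{3} \theta \right)}}{81}] = - \frac{5 \theta^{2} \log{\left(3 \theta^{2} + 1 \right)}}{3} + 5 \log{\left(3 \theta^{2} + 1 \right)}, which equals f(\theta).

An antiderivative is F(\theta) = - \frac{5 \theta^{3} \log{\left(3 \theta^{2} + 1 \right)}}{9} + \frac{10 \theta^{3}}{27} + 5 \theta \log{\left(3 \theta^{2} + 1 \right)} - \frac{280 \theta}{27} + \frac{280 \sqrt{3} \operatorname{atan}{\left(\sqrt{3} \theta \right)}}{81}.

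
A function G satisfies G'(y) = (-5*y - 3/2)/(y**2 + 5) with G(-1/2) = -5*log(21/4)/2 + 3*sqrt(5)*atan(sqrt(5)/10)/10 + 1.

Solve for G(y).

G(y) = -5*log(y**2 + 5)/2 - 3*sqrt(5)*atan(sqrt(5)*y/5)/10 + 1

Recover the given G'(y) by differentiating a candidate G(y); any mismatch rules it out.
A general antiderivative is -5*log(y**2 + 5)/2 - 3*sqrt(5)*atan(sqrt(5)*y/5)/10 + C.
The condition gives C = -5*log(21/4)/2 + 3*sqrt(5)*atan(sqrt(5)/10)/10 + 1 - (-5*log(21/4)/2 + 3*sqrt(5)*atan(sqrt(5)/10)/10) = 1.
So G(y) = -5*log(y**2 + 5)/2 - 3*sqrt(5)*atan(sqrt(5)*y/5)/10 + 1.
Check: d/dy[-5*log(y**2 + 5)/2 - 3*sqrt(5)*atan(sqrt(5)*y/5)/10 + 1] = (-10*y - 3)/(2*y**2 + 10), which equals G'(y).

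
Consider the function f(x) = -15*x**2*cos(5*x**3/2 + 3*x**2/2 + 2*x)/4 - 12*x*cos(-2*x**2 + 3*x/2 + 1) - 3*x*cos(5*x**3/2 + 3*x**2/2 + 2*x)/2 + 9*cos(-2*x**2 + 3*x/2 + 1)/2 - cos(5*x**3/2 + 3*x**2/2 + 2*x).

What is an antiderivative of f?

An antiderivative is F(x) = 3*sin(-2*x**2 + 3*x/2 + 1) - sin(5*x**3/2 + 3*x**2/2 + 2*x)/2.

Integrate term by term and add the pieces.
Check: d/dx[3*sin(-2*x**2 + 3*x/2 + 1) - sin(5*x**3/2 + 3*x**2/2 + 2*x)/2] = -15*x**2*cos(5*x**3/2 + 3*x**2/2 + 2*x)/4 - 12*x*cos(-2*x**2 + 3*x/2 + 1) - 3*x*cos(5*x**3/2 + 3*x**2/2 + 2*x)/2 + 9*cos(-2*x**2 + 3*x/2 + 1)/2 - cos(5*x**3/2 + 3*x**2/2 + 2*x) = f(x).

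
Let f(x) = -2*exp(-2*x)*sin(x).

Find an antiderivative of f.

Check any antiderivative F(x) by computing F'(x) and comparing it with f(x).
Check: d/dx[4*exp(-2*x)*sin(x)/5 + 2*exp(-2*x)*cos(x)/5] = -2*exp(-2*x)*sin(x) = f(x).

An antiderivative is F(x) = 4*exp(-2*x)*sin(x)/5 + 2*exp(-2*x)*cos(x)/5.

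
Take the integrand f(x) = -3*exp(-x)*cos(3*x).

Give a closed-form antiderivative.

An antiderivative is F(x) = 3*(-3*sin(3*x) + cos(3*x))*exp(-x)/10.

Check any antiderivative F(x) by computing F'(x) and comparing it with f(x).
Check: d/dx[3*(-3*sin(3*x) + cos(3*x))*exp(-x)/10] = -3*exp(-x)*cos(3*x) = f(x).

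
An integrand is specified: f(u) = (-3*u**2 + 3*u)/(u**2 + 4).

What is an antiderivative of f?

Any candidate F(u) must reproduce f(u) exactly when differentiated.
Check: d/du[-3*u + 3*log(u**2 + 4)/2 + 6*atan(u/2)] = (-3*u**2 + 3*u)/(u**2 + 4) = f(u).

An antiderivative is F(u) = -3*u + 3*log(u**2 + 4)/2 + 6*atan(u/2).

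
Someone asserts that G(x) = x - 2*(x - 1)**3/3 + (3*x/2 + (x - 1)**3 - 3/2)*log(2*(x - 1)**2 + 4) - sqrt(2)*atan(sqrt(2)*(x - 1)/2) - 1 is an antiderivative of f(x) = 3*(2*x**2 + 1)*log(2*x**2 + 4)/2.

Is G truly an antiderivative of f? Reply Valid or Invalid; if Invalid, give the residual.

Invalid: d/dx[G] - f = -3*x**2*log(x**2 + 2) + 3*x**2*log(x**2 - 2*x + 3) - 6*x*log(x**2 - 2*x + 3) - 6*x*log(2) - 3*log(x**2 + 2)/2 + 9*log(x**2 - 2*x + 3)/2 + 3*log(2), which is not 0.

d/dx[G] = 3*x**2*log(x**2 - 2*x + 3) + 3*x**2*log(2) - 6*x*log(x**2 - 2*x + 3) - 6*x*log(2) + 9*log(x**2 - 2*x + 3)/2 + 9*log(2)/2
d/dx[G] - f(x) = -3*x**2*log(x**2 + 2) + 3*x**2*log(x**2 - 2*x + 3) - 6*x*log(x**2 - 2*x + 3) - 6*x*log(2) - 3*log(x**2 + 2)/2 + 9*log(x**2 - 2*x + 3)/2 + 3*log(2) != 0.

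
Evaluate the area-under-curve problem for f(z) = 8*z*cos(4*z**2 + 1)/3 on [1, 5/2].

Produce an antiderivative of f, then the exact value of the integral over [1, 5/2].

Antiderivative: F(z) = sin(4*z**2 + 1)/3; value = sin(26)/3 - sin(5)/3

The substitution u = 4*z**2 + 1 works: f is exactly (dF/du)*(du/dz) for that inner function.
F(z) = sin(4*z**2 + 1)/3 is an antiderivative of f.
Check: d/dz[sin(4*z**2 + 1)/3] = 8*z*cos(4*z**2 + 1)/3 = f(z).
F(5/2) = sin(26)/3; F(1) = sin(5)/3.
Integral = F(5/2) - F(1) = sin(26)/3 - sin(5)/3.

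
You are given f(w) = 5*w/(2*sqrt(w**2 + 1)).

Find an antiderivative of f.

An antiderivative is F(w) = 5*sqrt(w**2 + 1)/2.

The substitution u = w**2 + 1 works: f is exactly (dF/du)*(du/dw) for that inner function.
Check: d/dw[5*sqrt(w**2 + 1)/2] = 5*w/(2*sqrt(w**2 + 1)) = f(w).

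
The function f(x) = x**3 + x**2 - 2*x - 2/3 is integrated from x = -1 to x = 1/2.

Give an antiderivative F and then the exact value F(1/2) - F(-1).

Integrate term by term and add the pieces.
F(x) = x*(3*x**3 + 4*x**2 - 12*x - 8)/12 is an antiderivative of f.
Check: d/dx[x*(3*x**3 + 4*x**2 - 12*x - 8)/12] = x**3 + x**2 - 2*x - 2/3 = f(x).
F(1/2) = -101/192; F(-1) = -5/12.
Integral = F(1/2) - F(-1) = -7/64.

Antiderivative: F(x) = x*(3*x**3 + 4*x**2 - 12*x - 8)/12; value = -7/64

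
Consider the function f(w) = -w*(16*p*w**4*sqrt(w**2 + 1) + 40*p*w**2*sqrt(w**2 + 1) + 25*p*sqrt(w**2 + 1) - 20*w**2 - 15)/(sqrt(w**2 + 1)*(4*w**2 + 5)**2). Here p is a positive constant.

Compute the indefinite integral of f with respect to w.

F(w) = (-4*p*w**4 - 5*p*w**2 - 10*sqrt(w**2 + 1))/(8*w**2 + 10) + C

Differentiate the proposed F(w) back; it has to land on f(w) exactly.
Check: d/dw[(-4*p*w**4 - 5*p*w**2 - 10*sqrt(w**2 + 1))/(8*w**2 + 10)] = (-16*p*w**5*sqrt(w**2 + 1) - 40*p*w**3*sqrt(w**2 + 1) - 25*p*w*sqrt(w**2 + 1) + 20*w**3 + 15*w)/(16*w**4*sqrt(w**2 + 1) + 40*w**2*sqrt(w**2 + 1) + 25*sqrt(w**2 + 1)), which equals f(w).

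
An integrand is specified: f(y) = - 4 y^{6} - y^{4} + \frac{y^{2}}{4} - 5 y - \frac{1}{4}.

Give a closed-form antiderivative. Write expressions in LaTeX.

An antiderivative is F(y) = - \frac{4 y^{7}}{7} - \frac{y^{5}}{5} + \frac{y^{3}}{12} - \frac{5 y^{2}}{2} - \frac{y}{4}.

Integrate term by term and add the pieces.
Check: d/dy[- \frac{4 y^{7}}{7} - \frac{y^{5}}{5} + \frac{y^{3}}{12} - \frac{5 y^{2}}{2} - \frac{y}{4}] = - 4 y^{6} - y^{4} + \frac{y^{2}}{4} - 5 y - \frac{1}{4} = f(y).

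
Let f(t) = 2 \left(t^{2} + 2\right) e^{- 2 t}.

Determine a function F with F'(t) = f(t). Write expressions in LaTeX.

f has the shape u'v + uv' for u = - t^{2} - t - \frac{5}{2} and v = e^{- 2 t} — it is the derivative of the product u*v.
Check: d/dt[\frac{\left(- 2 t^{2} - 2 t - 5\right) e^{- 2 t}}{2}] = \left(2 t^{2} + 4\right) e^{- 2 t}, which equals f(t).

An antiderivative is F(t) = \frac{\left(- 2 t^{2} - 2 t - 5\right) e^{- 2 t}}{2}.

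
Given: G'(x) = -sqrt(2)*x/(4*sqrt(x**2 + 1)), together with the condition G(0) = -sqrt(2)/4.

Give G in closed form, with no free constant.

G(x) = -sqrt(2)*sqrt(x**2 + 1)/4

G'(x) matches the chain-rule pattern g'(h)*h' with inner function h(x) = 2*x**2 + 2; substituting u = h(x) collapses the integral.
A general antiderivative is -sqrt(2*x**2 + 2)/4 + C.
The condition gives C = -sqrt(2)/4 - (-sqrt(2)/4) = 0.
So G(x) = -sqrt(2)*sqrt(x**2 + 1)/4.
Check: d/dx[-sqrt(2)*sqrt(x**2 + 1)/4] = -sqrt(2)*x/(4*sqrt(x**2 + 1)) = G'(x).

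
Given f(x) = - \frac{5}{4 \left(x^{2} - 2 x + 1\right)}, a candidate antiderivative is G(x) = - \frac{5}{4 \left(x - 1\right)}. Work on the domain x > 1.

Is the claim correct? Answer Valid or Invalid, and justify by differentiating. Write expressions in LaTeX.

d/dx[G] = \frac{5}{4 x^{2} - 8 x + 4}
d/dx[G] - f(x) = \frac{5}{2 x^{2} - 4 x + 2} != 0.

Invalid: d/dx[G] - f = \frac{5}{2 x^{2} - 4 x + 2}, which is not 0.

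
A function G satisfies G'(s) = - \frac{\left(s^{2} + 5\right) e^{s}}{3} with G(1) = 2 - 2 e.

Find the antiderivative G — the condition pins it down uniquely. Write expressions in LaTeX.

Recognize the product-rule pattern: G'(s) = u'v + uv' with u = - \frac{s^{2}}{3} + \frac{2 s}{3} - \frac{7}{3}, v = e^{s}, so integration by parts undoes it.
A general antiderivative is \frac{\left(- s^{2} + 2 s - 7\right) e^{s}}{3} + C.
The condition gives C = 2 - 2 e - (- 2 e) = 2.
So G(s) = - \frac{s^{2} e^{s}}{3} + \frac{2 s e^{s}}{3} - \frac{7 e^{s}}{3} + 2.
Check: d/ds[- \frac{s^{2} e^{s}}{3} + \frac{2 s e^{s}}{3} - \frac{7 e^{s}}{3} + 2] = - \frac{s^{2} e^{s}}{3} - \frac{5 e^{s}}{3}, which equals G'(s).

G(s) = - \frac{s^{2} e^{s}}{3} + \frac{2 s e^{s}}{3} - \frac{7 e^{s}}{3} + 2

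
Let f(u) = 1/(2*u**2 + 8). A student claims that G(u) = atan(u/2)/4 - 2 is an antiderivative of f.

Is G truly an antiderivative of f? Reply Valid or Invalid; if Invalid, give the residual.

Valid - the claim checks out under differentiation.

d/du[G] = 1/(2*u**2 + 8)
This equals f(u) exactly, so the claim holds.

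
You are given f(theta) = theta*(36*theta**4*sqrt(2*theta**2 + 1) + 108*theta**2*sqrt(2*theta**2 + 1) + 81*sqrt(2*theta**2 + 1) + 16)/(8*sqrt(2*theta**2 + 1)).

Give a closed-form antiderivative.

Since d/dtheta undoes antidifferentiation here, F'(theta) = f(theta) is required of F(theta).
Check: d/dtheta[3*(theta**2 + 3/2)**3/4 + sqrt(2*theta**2 + 1)] = (36*theta**5*sqrt(2*theta**2 + 1) + 108*theta**3*sqrt(2*theta**2 + 1) + 81*theta*sqrt(2*theta**2 + 1) + 16*theta)/(8*sqrt(2*theta**2 + 1)), which equals f(theta).

An antiderivative is F(theta) = 3*(theta**2 + 3/2)**3/4 + sqrt(2*theta**2 + 1).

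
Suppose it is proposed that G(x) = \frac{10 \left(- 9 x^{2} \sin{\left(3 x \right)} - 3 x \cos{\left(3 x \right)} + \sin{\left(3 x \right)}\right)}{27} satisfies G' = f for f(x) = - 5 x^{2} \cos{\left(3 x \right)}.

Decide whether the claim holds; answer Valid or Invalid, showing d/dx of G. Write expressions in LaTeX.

d/dx[G] = - 10 x^{2} \cos{\left(3 x \right)} - \frac{10 x \sin{\left(3 x \right)}}{3}
d/dx[G] - f(x) = - 5 x^{2} \cos{\left(3 x \right)} - \frac{10 x \sin{\left(3 x \right)}}{3} != 0.

Invalid: d/dx[G] - f = - 5 x^{2} \cos{\left(3 x \right)} - \frac{10 x \sin{\left(3 x \right)}}{3}, which is not 0.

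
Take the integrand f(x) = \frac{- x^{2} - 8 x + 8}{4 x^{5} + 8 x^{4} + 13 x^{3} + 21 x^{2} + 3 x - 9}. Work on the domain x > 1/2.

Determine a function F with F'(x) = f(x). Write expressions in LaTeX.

Factor the denominator (\left(x + 1\right) \left(2 x - 1\right) \left(2 x + 3\right) \left(x^{2} + 3\right)) and decompose: f = \frac{337 x - 33}{1092 \left(x^{2} + 3\right)} + \frac{71}{42 \left(2 x + 3\right)} + \frac{5}{26 \left(2 x - 1\right)} - \frac{5}{4 \left(x + 1\right)}; each piece integrates to a log, atan, or power term.
Check: d/dx[\frac{5 \log{\left(x - \frac{1}{2} \right)}}{52} - \frac{5 \log{\left(x + 1 \right)}}{4} + \frac{71 \log{\left(x + \frac{3}{2} \right)}}{84} + \frac{337 \log{\left(x^{2} + 3 \right)}}{2184} - \frac{11 \sqrt{3} \operatorname{atan}{\left(\frac{\sqrt{3} x}{3} \right)}}{1092}] = \frac{- x^{2} - 8 x + 8}{4 x^{5} + 8 x^{4} + 13 x^{3} + 21 x^{2} + 3 x - 9} = f(x).

An antiderivative is F(x) = \frac{5 \log{\left(x - \frac{1}{2} \right)}}{52} - \frac{5 \log{\left(x + 1 \right)}}{4} + \frac{71 \log{\left(x + \frac{3}{2} \right)}}{84} + \frac{337 \log{\left(x^{2} + 3 \right)}}{2184} - \frac{11 \sqrt{3} \operatorname{atan}{\left(\frac{\sqrt{3} x}{3} \right)}}{1092}.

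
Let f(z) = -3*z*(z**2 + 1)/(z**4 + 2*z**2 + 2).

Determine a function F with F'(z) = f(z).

f matches the chain-rule pattern g'(h)*h' with inner function h(z) = z**4 + 2*z**2 + 2; substituting u = h(z) collapses the integral.
Check: d/dz[-3*log(z**4 + 2*z**2 + 2)/4] = (-3*z**3 - 3*z)/(z**4 + 2*z**2 + 2), which equals f(z).

An antiderivative is F(z) = -3*log(z**4 + 2*z**2 + 2)/4.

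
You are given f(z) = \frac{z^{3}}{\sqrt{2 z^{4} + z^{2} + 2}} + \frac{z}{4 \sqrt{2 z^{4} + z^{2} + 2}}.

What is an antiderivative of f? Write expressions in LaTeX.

The substitution u = 2 z^{4} + z^{2} + 2 works: f is exactly (dF/du)*(du/dz) for that inner function.
Check: d/dz[\frac{\sqrt{2 z^{4} + z^{2} + 2}}{4}] = \frac{4 z^{3} + z}{4 \sqrt{2 z^{4} + z^{2} + 2}}, which equals f(z).

An antiderivative is F(z) = \frac{\sqrt{2 z^{4} + z^{2} + 2}}{4}.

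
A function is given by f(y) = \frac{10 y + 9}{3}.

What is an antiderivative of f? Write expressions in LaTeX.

A first test for any F(y): its y-derivative must equal f(y) identically.
Check: d/dy[\frac{5 y^{2} + 9 y - 6}{3}] = \frac{10 y}{3} + 3, which equals f(y).

An antiderivative is F(y) = \frac{5 y^{2} + 9 y - 6}{3}.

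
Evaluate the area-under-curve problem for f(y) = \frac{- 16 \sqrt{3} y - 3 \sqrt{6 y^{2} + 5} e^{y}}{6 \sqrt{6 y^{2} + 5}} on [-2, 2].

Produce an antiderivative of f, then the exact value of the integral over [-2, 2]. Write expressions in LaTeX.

Antiderivative: F(y) = \frac{- 8 \sqrt{3} \sqrt{6 y^{2} + 5} - 9 e^{y}}{18}; value = - \frac{e^{2}}{2} + \frac{1}{2 e^{2}}

Check any antiderivative F(y) by computing F'(y) and comparing it with f(y).
F(y) = \frac{- 8 \sqrt{3} \sqrt{6 y^{2} + 5} - 9 e^{y}}{18} is an antiderivative of f.
Check: d/dy[\frac{- 8 \sqrt{3} \sqrt{6 y^{2} + 5} - 9 e^{y}}{18}] = \frac{- 16 \sqrt{3} y - 3 \sqrt{6 y^{2} + 5} e^{y}}{6 \sqrt{6 y^{2} + 5}} = f(y).
F(2) = - \frac{4 \sqrt{87}}{9} - \frac{e^{2}}{2}; F(-2) = - \frac{4 \sqrt{87}}{9} - \frac{1}{2 e^{2}}.
Integral = F(2) - F(-2) = - \frac{e^{2}}{2} + \frac{1}{2 e^{2}}.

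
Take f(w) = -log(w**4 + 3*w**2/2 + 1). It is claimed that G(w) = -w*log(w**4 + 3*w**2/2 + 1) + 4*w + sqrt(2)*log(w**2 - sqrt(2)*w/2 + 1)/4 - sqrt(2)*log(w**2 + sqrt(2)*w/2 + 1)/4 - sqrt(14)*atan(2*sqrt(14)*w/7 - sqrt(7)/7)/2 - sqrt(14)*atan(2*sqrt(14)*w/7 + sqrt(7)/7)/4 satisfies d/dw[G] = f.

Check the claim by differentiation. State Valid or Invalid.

d/dw[G] = (-16*w**4*log(w**4 + 3*w**2/2 + 1) - 24*w**2*log(w**4 + 3*w**2/2 + 1) + 14*w**2 - 7*sqrt(2)*w - 16*log(w**4 + 3*w**2/2 + 1) + 14)/(16*w**4 + 24*w**2 + 16)
d/dw[G] - f(w) = (14*w**2 - 7*sqrt(2)*w + 14)/(16*w**4 + 24*w**2 + 16) != 0.

Invalid: d/dw[G] - f = (14*w**2 - 7*sqrt(2)*w + 14)/(16*w**4 + 24*w**2 + 16), which is not 0.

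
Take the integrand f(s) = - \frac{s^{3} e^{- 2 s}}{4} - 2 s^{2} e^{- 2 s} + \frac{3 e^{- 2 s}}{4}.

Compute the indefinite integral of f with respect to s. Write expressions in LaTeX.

F(s) = \frac{\left(4 s^{3} + 38 s^{2} + 38 s + 7\right) e^{- 2 s}}{32} + C

Recognize the product-rule pattern: f = u'v + uv' with u = \frac{s^{3}}{8} + \frac{19 s^{2}}{16} + \frac{19 s}{16} + \frac{7}{32}, v = e^{- 2 s}, so integration by parts undoes it.
Check: d/ds[\frac{\left(4 s^{3} + 38 s^{2} + 38 s + 7\right) e^{- 2 s}}{32}] = \frac{\left(- s^{3} - 8 s^{2} + 3\right) e^{- 2 s}}{4}, which equals f(s).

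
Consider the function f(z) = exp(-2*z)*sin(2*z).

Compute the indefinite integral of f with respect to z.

F(z) = -exp(-2*z)*sin(2*z)/4 - exp(-2*z)*cos(2*z)/4 + C

Differentiate the proposed F(z) back; it has to land on f(z) exactly.
Check: d/dz[-exp(-2*z)*sin(2*z)/4 - exp(-2*z)*cos(2*z)/4] = exp(-2*z)*sin(2*z) = f(z).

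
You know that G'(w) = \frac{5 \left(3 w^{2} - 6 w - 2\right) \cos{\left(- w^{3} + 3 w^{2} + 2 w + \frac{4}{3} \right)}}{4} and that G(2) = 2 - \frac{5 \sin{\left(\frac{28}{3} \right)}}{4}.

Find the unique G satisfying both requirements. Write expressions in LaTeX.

G'(w) matches the chain-rule pattern g'(h)*h' with inner function h(w) = - w^{3} + 3 w^{2} + 2 w + \frac{4}{3}; substituting u = h(w) collapses the integral.
A general antiderivative is - \frac{5 \sin{\left(- w^{3} + 3 w^{2} + 2 w + \frac{4}{3} \right)}}{4} + C.
The condition gives C = 2 - \frac{5 \sin{\left(\frac{28}{3} \right)}}{4} - (- \frac{5 \sin{\left(\frac{28}{3} \right)}}{4}) = 2.
So G(w) = 2 - \frac{5 \sin{\left(- w^{3} + 3 w^{2} + 2 w + \frac{4}{3} \right)}}{4}.
Check: d/dw[2 - \frac{5 \sin{\left(- w^{3} + 3 w^{2} + 2 w + \frac{4}{3} \right)}}{4}] = \frac{15 w^{2} \cos{\left(- w^{3} + 3 w^{2} + 2 w + \frac{4}{3} \right)}}{4} - \frac{15 w \cos{\left(- w^{3} + 3 w^{2} + 2 w + \frac{4}{3} \right)}}{2} - \frac{5 \cos{\left(- w^{3} + 3 w^{2} + 2 w + \frac{4}{3} \right)}}{2}, which equals G'(w).

G(w) = 2 - \frac{5 \sin{\left(- w^{3} + 3 w^{2} + 2 w + \frac{4}{3} \right)}}{4}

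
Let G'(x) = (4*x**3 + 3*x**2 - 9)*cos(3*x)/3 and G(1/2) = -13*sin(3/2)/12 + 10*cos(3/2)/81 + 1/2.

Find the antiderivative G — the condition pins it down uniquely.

Check a candidate G(x) by differentiating: d/dx[G] must match the given G'(x).
A general antiderivative is 4*x**3*sin(3*x)/9 + x**2*sin(3*x)/3 + 4*x**2*cos(3*x)/9 - 8*x*sin(3*x)/27 + 2*x*cos(3*x)/9 - 29*sin(3*x)/27 - 8*cos(3*x)/81 + C.
The condition gives C = -13*sin(3/2)/12 + 10*cos(3/2)/81 + 1/2 - (-13*sin(3/2)/12 + 10*cos(3/2)/81) = 1/2.
So G(x) = 4*x**3*sin(3*x)/9 + x**2*sin(3*x)/3 + 4*x**2*cos(3*x)/9 - 8*x*sin(3*x)/27 + 2*x*cos(3*x)/9 - 29*sin(3*x)/27 - 8*cos(3*x)/81 + 1/2.
Check: d/dx[4*x**3*sin(3*x)/9 + x**2*sin(3*x)/3 + 4*x**2*cos(3*x)/9 - 8*x*sin(3*x)/27 + 2*x*cos(3*x)/9 - 29*sin(3*x)/27 - 8*cos(3*x)/81 + 1/2] = 4*x**3*cos(3*x)/3 + x**2*cos(3*x) - 3*cos(3*x), which equals G'(x).

G(x) = 4*x**3*sin(3*x)/9 + x**2*sin(3*x)/3 + 4*x**2*cos(3*x)/9 - 8*x*sin(3*x)/27 + 2*x*cos(3*x)/9 - 29*sin(3*x)/27 - 8*cos(3*x)/81 + 1/2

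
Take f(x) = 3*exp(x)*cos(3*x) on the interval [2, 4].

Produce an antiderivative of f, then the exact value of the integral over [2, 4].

Differentiate the proposed F(x) back; it has to land on f(x) exactly.
F(x) = 9*exp(x)*sin(3*x)/10 + 3*exp(x)*cos(3*x)/10 is an antiderivative of f.
Check: d/dx[9*exp(x)*sin(3*x)/10 + 3*exp(x)*cos(3*x)/10] = 3*exp(x)*cos(3*x) = f(x).
F(4) = 9*exp(4)*sin(12)/10 + 3*exp(4)*cos(12)/10; F(2) = 9*exp(2)*sin(6)/10 + 3*exp(2)*cos(6)/10.
Integral = F(4) - F(2) = 9*exp(4)*sin(12)/10 - 3*exp(2)*cos(6)/10 - 9*exp(2)*sin(6)/10 + 3*exp(4)*cos(12)/10.

Antiderivative: F(x) = 9*exp(x)*sin(3*x)/10 + 3*exp(x)*cos(3*x)/10; value = 9*exp(4)*sin(12)/10 - 3*exp(2)*cos(6)/10 - 9*exp(2)*sin(6)/10 + 3*exp(4)*cos(12)/10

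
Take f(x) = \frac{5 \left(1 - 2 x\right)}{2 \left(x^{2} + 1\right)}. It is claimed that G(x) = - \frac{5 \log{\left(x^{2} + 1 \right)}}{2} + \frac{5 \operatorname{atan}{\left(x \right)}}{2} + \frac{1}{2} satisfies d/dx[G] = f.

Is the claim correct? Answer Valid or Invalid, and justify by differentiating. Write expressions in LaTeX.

d/dx[G] = \frac{5 - 10 x}{2 x^{2} + 2}
This equals f(x) exactly, so the claim holds.

Valid - differentiating G returns exactly f.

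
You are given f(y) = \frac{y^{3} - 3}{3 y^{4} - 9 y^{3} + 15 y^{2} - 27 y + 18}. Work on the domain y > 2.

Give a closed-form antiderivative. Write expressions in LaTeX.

An antiderivative is F(y) = \frac{20 \log{\left(y - 2 \right)} + 14 \log{\left(y - 1 \right)} - 3 \log{\left(y^{2} + 3 \right)} + 10 \sqrt{3} \operatorname{atan}{\left(\frac{\sqrt{3} y}{3} \right)}}{84}.

The denominator factors as 3 \left(y - 2\right) \left(y - 1\right) \left(y^{2} + 3\right); partial fractions split f into directly integrable pieces: - \frac{y - 5}{14 \left(y^{2} + 3\right)} + \frac{1}{6 \left(y - 1\right)} + \frac{5}{21 \left(y - 2\right)}.
Check: d/dy[\frac{20 \log{\left(y - 2 \right)} + 14 \log{\left(y - 1 \right)} - 3 \log{\left(y^{2} + 3 \right)} + 10 \sqrt{3} \operatorname{atan}{\left(\frac{\sqrt{3} y}{3} \right)}}{84}] = \frac{y^{3} - 3}{3 y^{4} - 9 y^{3} + 15 y^{2} - 27 y + 18} = f(y).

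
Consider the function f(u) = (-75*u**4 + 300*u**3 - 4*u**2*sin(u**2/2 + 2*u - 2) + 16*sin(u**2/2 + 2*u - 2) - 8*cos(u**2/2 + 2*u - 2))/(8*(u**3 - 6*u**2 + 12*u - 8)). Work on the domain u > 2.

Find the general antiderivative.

F(u) = (-75*u**4 + 8*cos(u**2/2 + 2*u - 2))/(16*u**2 - 64*u + 64) + C

f has the shape v'r + vr' for v = 3/(2*(2*u - 4)**2) and r = -25*u**4/2 + 4*cos(u**2/2 + 2*u - 2)/3 — it is the derivative of the product v*r.
Check: d/du[(-75*u**4 + 8*cos(u**2/2 + 2*u - 2))/(16*u**2 - 64*u + 64)] = (-75*u**4 + 300*u**3 - 4*u**2*sin(u**2/2 + 2*u - 2) + 16*sin(u**2/2 + 2*u - 2) - 8*cos(u**2/2 + 2*u - 2))/(8*u**3 - 48*u**2 + 96*u - 64), which equals f(u).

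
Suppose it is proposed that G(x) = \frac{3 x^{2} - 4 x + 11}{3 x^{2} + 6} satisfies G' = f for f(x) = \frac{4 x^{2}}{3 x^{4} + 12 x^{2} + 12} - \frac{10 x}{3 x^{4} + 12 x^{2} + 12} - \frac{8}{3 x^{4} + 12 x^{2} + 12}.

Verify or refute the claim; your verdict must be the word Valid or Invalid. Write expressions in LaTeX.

Valid. The derivative of G reproduces f.

d/dx[G] = \frac{4 x^{2} - 10 x - 8}{3 x^{4} + 12 x^{2} + 12}
This equals f(x) exactly, so the claim holds.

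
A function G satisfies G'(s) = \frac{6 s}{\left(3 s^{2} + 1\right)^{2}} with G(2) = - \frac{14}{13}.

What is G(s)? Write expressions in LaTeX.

The substitution u = 3 s^{2} + 1 works: G'(s) is exactly (dG/du)*(du/ds) for that inner function.
A general antiderivative is - \frac{1}{3 s^{2} + 1} + C.
The condition gives C = - \frac{14}{13} - (- \frac{1}{13}) = -1.
So G(s) = \frac{- 3 s^{2} - 2}{3 s^{2} + 1}.
Check: d/ds[\frac{- 3 s^{2} - 2}{3 s^{2} + 1}] = \frac{6 s}{9 s^{4} + 6 s^{2} + 1}, which equals G'(s).

G(s) = \frac{- 3 s^{2} - 2}{3 s^{2} + 1}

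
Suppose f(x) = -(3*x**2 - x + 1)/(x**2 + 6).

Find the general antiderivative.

Since d/dx undoes antidifferentiation here, F'(x) = f(x) is required of F(x).
Check: d/dx[-3*x + log(x**2 + 6)/2 + 17*sqrt(6)*atan(sqrt(6)*x/6)/6] = (-3*x**2 + x - 1)/(x**2 + 6), which equals f(x).

F(x) = -3*x + log(x**2 + 6)/2 + 17*sqrt(6)*atan(sqrt(6)*x/6)/6 + C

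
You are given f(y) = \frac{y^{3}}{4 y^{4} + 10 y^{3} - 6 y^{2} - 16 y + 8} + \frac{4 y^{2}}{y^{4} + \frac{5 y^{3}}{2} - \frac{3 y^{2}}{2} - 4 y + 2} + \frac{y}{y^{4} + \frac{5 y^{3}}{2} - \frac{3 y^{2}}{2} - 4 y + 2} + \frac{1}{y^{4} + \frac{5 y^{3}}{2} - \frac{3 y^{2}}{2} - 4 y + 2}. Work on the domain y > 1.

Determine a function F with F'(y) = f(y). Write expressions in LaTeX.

An antiderivative is F(y) = \frac{25 \log{\left(y - 1 \right)}}{18} - \frac{81 \log{\left(y - \frac{1}{2} \right)}}{100} - \frac{74 \log{\left(y + 2 \right)}}{225} - \frac{26}{15 y + 30}.

The denominator factors as 2 \left(y - 1\right) \left(y + 2\right)^{2} \left(2 y - 1\right); partial fractions split f into directly integrable pieces: - \frac{81}{50 \left(2 y - 1\right)} - \frac{74}{225 \left(y + 2\right)} + \frac{26}{15 \left(y + 2\right)^{2}} + \frac{25}{18 \left(y - 1\right)}.
Check: d/dy[\frac{25 \log{\left(y - 1 \right)}}{18} - \frac{81 \log{\left(y - \frac{1}{2} \right)}}{100} - \frac{74 \log{\left(y + 2 \right)}}{225} - \frac{26}{15 y + 30}] = \frac{y^{3} + 16 y^{2} + 4 y + 4}{4 y^{4} + 10 y^{3} - 6 y^{2} - 16 y + 8}, which equals f(y).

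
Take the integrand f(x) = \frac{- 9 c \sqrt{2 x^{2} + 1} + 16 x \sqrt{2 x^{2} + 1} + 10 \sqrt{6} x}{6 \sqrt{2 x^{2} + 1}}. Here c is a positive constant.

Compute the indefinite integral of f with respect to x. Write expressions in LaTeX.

Whatever form F(x) takes, F'(x) = f(x) is non-negotiable.
Check: d/dx[\frac{\sqrt{2} \left(- 9 \sqrt{2} c x + 8 \sqrt{2} x^{2} + 10 \sqrt{3} \sqrt{2 x^{2} + 1}\right)}{12}] = \frac{- 9 c \sqrt{2 x^{2} + 1} + 16 x \sqrt{2 x^{2} + 1} + 10 \sqrt{6} x}{6 \sqrt{2 x^{2} + 1}} = f(x).

F(x) = \frac{\sqrt{2} \left(- 9 \sqrt{2} c x + 8 \sqrt{2} x^{2} + 10 \sqrt{3} \sqrt{2 x^{2} + 1}\right)}{12} + C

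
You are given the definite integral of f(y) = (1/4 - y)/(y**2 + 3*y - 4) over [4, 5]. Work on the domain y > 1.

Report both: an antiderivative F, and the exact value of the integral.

The denominator factors as 4*(y - 1)*(y + 4); partial fractions split f into directly integrable pieces: -17/(20*(y + 4)) - 3/(20*(y - 1)).
F(y) = (-3*log(y - 1) - 17*log(y + 4))/20 is an antiderivative of f.
Check: d/dy[(-3*log(y - 1) - 17*log(y + 4))/20] = (1 - 4*y)/(4*y**2 + 12*y - 16), which equals f(y).
F(5) = -17*log(9)/20 - 3*log(4)/20; F(4) = -17*log(8)/20 - 3*log(3)/20.
Integral = F(5) - F(4) = -17*log(9)/20 - 3*log(4)/20 + 3*log(3)/20 + 17*log(8)/20.

Antiderivative: F(y) = (-3*log(y - 1) - 17*log(y + 4))/20; value = -17*log(9)/20 - 3*log(4)/20 + 3*log(3)/20 + 17*log(8)/20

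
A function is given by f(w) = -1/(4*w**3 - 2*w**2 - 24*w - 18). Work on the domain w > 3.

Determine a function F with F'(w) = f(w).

The denominator factors as 2*(w - 3)*(w + 1)*(2*w + 3); partial fractions split f into directly integrable pieces: -2/(9*(2*w + 3)) + 1/(8*(w + 1)) - 1/(72*(w - 3)).
Check: d/dw[-log(w - 3)/72 + log(w + 1)/8 - log(w + 3/2)/9] = -1/(4*w**3 - 2*w**2 - 24*w - 18) = f(w).

An antiderivative is F(w) = -log(w - 3)/72 + log(w + 1)/8 - log(w + 3/2)/9.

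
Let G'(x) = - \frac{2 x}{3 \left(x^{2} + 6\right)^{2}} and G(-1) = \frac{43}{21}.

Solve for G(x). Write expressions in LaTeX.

G(x) = \frac{6 x^{2} + 37}{3 \left(x^{2} + 6\right)}

G'(x) matches the chain-rule pattern g'(h)*h' with inner function h(x) = x^{2} + 6; substituting u = h(x) collapses the integral.
A general antiderivative is \frac{1}{3 \left(x^{2} + 6\right)} + C.
The condition gives C = \frac{43}{21} - (\frac{1}{21}) = 2.
So G(x) = \frac{6 x^{2} + 37}{3 \left(x^{2} + 6\right)}.
Check: d/dx[\frac{6 x^{2} + 37}{3 \left(x^{2} + 6\right)}] = - \frac{2 x}{3 x^{4} + 36 x^{2} + 108}, which equals G'(x).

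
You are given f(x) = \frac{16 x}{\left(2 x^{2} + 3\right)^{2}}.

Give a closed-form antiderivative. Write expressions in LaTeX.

f matches the chain-rule pattern g'(h)*h' with inner function h(x) = x^{2} + \frac{3}{2}; substituting u = h(x) collapses the integral.
Check: d/dx[- \frac{2}{x^{2} + \frac{3}{2}}] = \frac{16 x}{4 x^{4} + 12 x^{2} + 9}, which equals f(x).

An antiderivative is F(x) = - \frac{2}{x^{2} + \frac{3}{2}}.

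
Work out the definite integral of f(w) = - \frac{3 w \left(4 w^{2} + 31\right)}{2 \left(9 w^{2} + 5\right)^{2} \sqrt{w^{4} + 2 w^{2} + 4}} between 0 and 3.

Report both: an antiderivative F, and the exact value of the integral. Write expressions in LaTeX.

Antiderivative: F(w) = \frac{3 \sqrt{w^{4} + 2 w^{2} + 4}}{36 w^{2} + 20}; value = - \frac{3}{10} + \frac{3 \sqrt{103}}{344}

Recognize the product-rule pattern: f = u'v + uv' with u = \frac{1}{4 \left(3 w^{2} + \frac{5}{3}\right)}, v = \sqrt{w^{4} + 2 w^{2} + 4}, so integration by parts undoes it.
F(w) = \frac{3 \sqrt{w^{4} + 2 w^{2} + 4}}{36 w^{2} + 20} is an antiderivative of f.
Check: d/dw[\frac{3 \sqrt{w^{4} + 2 w^{2} + 4}}{36 w^{2} + 20}] = \frac{- 12 w^{3} - 93 w}{162 w^{4} \sqrt{w^{4} + 2 w^{2} + 4} + 180 w^{2} \sqrt{w^{4} + 2 w^{2} + 4} + 50 \sqrt{w^{4} + 2 w^{2} + 4}}, which equals f(w).
F(3) = \frac{3 \sqrt{103}}{344}; F(0) = \frac{3}{10}.
Integral = F(3) - F(0) = - \frac{3}{10} + \frac{3 \sqrt{103}}{344}.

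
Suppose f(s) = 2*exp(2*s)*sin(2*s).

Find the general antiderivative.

Differentiate the proposed F(s) back; it has to land on f(s) exactly.
Check: d/ds[exp(2*s)*sin(2*s)/2 - exp(2*s)*cos(2*s)/2] = 2*exp(2*s)*sin(2*s) = f(s).

F(s) = exp(2*s)*sin(2*s)/2 - exp(2*s)*cos(2*s)/2 + C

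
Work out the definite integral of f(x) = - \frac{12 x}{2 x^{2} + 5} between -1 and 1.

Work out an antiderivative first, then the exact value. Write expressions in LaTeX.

The substitution u = 2 x^{2} + 5 works: f is exactly (dF/du)*(du/dx) for that inner function.
F(x) = - 3 \log{\left(2 x^{2} + 5 \right)} is an antiderivative of f.
Check: d/dx[- 3 \log{\left(2 x^{2} + 5 \right)}] = - \frac{12 x}{2 x^{2} + 5} = f(x).
F(1) = - 3 \log{\left(7 \right)}; F(-1) = - 3 \log{\left(7 \right)}.
Integral = F(1) - F(-1) = 0.

Antiderivative: F(x) = - 3 \log{\left(2 x^{2} + 5 \right)}; value = 0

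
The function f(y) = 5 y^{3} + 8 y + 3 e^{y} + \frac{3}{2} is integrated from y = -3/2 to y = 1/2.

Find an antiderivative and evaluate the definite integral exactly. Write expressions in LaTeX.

The integrand splits into summands that can be handled one at a time.
F(y) = \frac{5 y^{4}}{4} + 4 y^{2} + \frac{3 y}{2} + 3 e^{y} is an antiderivative of f.
Check: d/dy[\frac{5 y^{4}}{4} + 4 y^{2} + \frac{3 y}{2} + 3 e^{y}] = 5 y^{3} + 8 y + 3 e^{y} + \frac{3}{2} = f(y).
F(1/2) = \frac{117}{64} + 3 e^{\frac{1}{2}}; F(-3/2) = \frac{3}{e^{\frac{3}{2}}} + \frac{837}{64}.
Integral = F(1/2) - F(-3/2) = - \frac{45}{4} - \frac{3}{e^{\frac{3}{2}}} + 3 e^{\frac{1}{2}}.

Antiderivative: F(y) = \frac{5 y^{4}}{4} + 4 y^{2} + \frac{3 y}{2} + 3 e^{y}; value = - \frac{45}{4} - \frac{3}{e^{\frac{3}{2}}} + 3 e^{\frac{1}{2}}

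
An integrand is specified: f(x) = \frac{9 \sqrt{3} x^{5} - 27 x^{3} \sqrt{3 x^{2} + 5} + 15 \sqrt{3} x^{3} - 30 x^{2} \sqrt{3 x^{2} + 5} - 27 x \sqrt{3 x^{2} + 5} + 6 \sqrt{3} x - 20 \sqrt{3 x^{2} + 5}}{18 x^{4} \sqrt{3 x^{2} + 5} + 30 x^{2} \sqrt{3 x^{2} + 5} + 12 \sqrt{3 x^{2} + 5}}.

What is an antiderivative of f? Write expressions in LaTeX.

Check any antiderivative F(x) by computing F'(x) and comparing it with f(x).
Check: d/dx[\frac{2 \sqrt{3} \sqrt{3 x^{2} + 5} - 9 \log{\left(x^{2} + \frac{2}{3} \right)} - 20 \operatorname{atan}{\left(x \right)}}{12}] = \frac{9 \sqrt{3} x^{5} - 27 x^{3} \sqrt{3 x^{2} + 5} + 15 \sqrt{3} x^{3} - 30 x^{2} \sqrt{3 x^{2} + 5} - 27 x \sqrt{3 x^{2} + 5} + 6 \sqrt{3} x - 20 \sqrt{3 x^{2} + 5}}{18 x^{4} \sqrt{3 x^{2} + 5} + 30 x^{2} \sqrt{3 x^{2} + 5} + 12 \sqrt{3 x^{2} + 5}} = f(x).

An antiderivative is F(x) = \frac{2 \sqrt{3} \sqrt{3 x^{2} + 5} - 9 \log{\left(x^{2} + \frac{2}{3} \right)} - 20 \operatorname{atan}{\left(x \right)}}{12}.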